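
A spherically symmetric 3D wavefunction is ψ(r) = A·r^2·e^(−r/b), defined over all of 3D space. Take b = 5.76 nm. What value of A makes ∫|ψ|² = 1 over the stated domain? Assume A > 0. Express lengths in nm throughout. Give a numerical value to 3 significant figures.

The normalization condition is ∫|ψ|² 4πr² dr = 1 from 0 to ∞.
In 3D with spherical symmetry the volume element is 4πr² dr.
Using ∫₀^∞ rⁿ e^(−αr) dr = n!/αⁿ⁺¹, ∫|ψ|² 4πr² dr = A²·(45·π·b^7/2).
With b = 5.76: A² = 6.725E-8 and A = 0.0002593.

A ≈ 0.000259 nm^(-7/2)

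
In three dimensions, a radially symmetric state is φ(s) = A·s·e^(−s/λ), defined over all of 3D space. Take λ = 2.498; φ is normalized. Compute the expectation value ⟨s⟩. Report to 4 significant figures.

By definition ⟨s⟩ = ∫ s |φ(s)|² 4πs² ds.
Recall ∫₀^∞ s^m e^(−s/β) ds = m!·β^(m+1), the ratio of the moment integral to the normalization integral gives ⟨s⟩ = 5·λ/2.
Putting λ = 2.498 gives 6.2450.

⟨s⟩ ≈ 6.245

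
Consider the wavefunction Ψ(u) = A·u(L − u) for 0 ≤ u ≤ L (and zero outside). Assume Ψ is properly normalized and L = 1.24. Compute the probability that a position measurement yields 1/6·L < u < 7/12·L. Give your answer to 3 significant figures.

P ≈ 0.618

P = ∫_{1/6·L}^{7/12·L} |Ψ(u)|² du.
The normalization integral ∫|Ψ|²du over the whole domain equals L^5/30·A², and A² cancels in the ratio.
In terms of t = u/L (A² and the length scale cancel between numerator and denominator), P = [∫_{1/6}^{7/12} t^2·(1 - t)^2 dt] / [∫_{0}^{1} t^2·(1 - t)^2 dt].
An antiderivative of t^2·(1 - t)^2 is t^3·(6·t^2 - 15·t + 10)/30; evaluating from 1/6 to 7/12 gives ≈ 0.020596, while the full integral is 1/30.
This works out to P = 0.6179.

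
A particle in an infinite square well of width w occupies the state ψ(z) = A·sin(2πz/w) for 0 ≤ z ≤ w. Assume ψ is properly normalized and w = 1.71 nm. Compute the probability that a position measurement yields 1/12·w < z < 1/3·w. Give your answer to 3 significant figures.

P ≈ 0.388

P = ∫_{1/12·w}^{1/3·w} |ψ(z)|² dz.
With A² fixed by ∫|ψ|² = 1, i.e. A² = (w/2)^(−1), substitute and integrate.
In terms of u = z/w (A² and the length scale cancel between numerator and denominator), P = [∫_{1/12}^{1/3} sin(2·π·u)^2 du] / [∫_{0}^{1} sin(2·π·u)^2 du].
Using ∫ sin(2·π·u)^2 du = u/2 - sin(4·π·u)/(8·π), the numerator is √(3)/(8·π) + 1/8 and the denominator is 1/2.
Taking the ratio, P = (√(3) + π)/(4·π).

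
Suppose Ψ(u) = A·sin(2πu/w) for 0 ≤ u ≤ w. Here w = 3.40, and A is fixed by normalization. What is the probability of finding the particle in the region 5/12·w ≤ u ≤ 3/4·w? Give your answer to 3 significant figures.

The probability is P = ∫ |Ψ|² du over [5/12·w, 3/4·w].
With A² fixed by ∫|Ψ|² = 1, i.e. A² = (w/2)^(−1), substitute and integrate.
In terms of t = u/w (A² and the length scale cancel between numerator and denominator), P = [∫_{5/12}^{3/4} sin(2·π·t)^2 dt] / [∫_{0}^{1} sin(2·π·t)^2 dt].
With ∫ sin(2·π·t)^2 dt = t/2 - sin(4·π·t)/(8·π) + C, the region integral is -√(3)/(16·π) + 1/6 and the full one is 1/2.
Taking the ratio, P = (-√(3)/8 + π/3)/π.

P ≈ 0.264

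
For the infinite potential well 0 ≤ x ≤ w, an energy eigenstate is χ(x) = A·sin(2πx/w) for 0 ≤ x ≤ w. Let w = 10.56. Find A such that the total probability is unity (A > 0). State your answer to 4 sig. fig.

Normalization requires ∫|χ|² dx = 1, integrated from 0 to w.
Carrying out the integral gives A² · w/2.
Setting this equal to 1 gives A² = 1/(w/2).
Plugging in w = 10.56 yields A = 0.43519.

A ≈ 0.4352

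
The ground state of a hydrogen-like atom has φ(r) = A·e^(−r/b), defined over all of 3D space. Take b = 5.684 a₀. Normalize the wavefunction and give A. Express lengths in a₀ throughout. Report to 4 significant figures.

We need A² ∫|f|² 4πr² dr = 1, taking the integral from 0 to ∞.
Carrying out the integral gives A² · π·b^3.
Setting this equal to 1 gives A² = 1/(π·b^3).
With b = 5.684: A² = 0.0017334 and A = 0.041634.

A ≈ 0.04163 a₀^(-3/2)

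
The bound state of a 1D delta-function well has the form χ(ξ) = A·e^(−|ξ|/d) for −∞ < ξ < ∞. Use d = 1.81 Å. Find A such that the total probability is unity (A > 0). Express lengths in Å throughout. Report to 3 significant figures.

A ≈ 0.743 Å^(-1/2)

Normalization requires ∫|χ|² dξ = 1, integrated from −∞ to ∞.
The integral (without the A² prefactor) comes out to d.
Hence A² = 1/[d].
Plugging in d = 1.81 yields A = 0.7433.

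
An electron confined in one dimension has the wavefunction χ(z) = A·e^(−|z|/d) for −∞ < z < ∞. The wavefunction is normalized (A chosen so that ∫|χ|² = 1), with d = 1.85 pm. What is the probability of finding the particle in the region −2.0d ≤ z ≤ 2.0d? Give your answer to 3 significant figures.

P ≈ 0.982

|χ|² is the probability density, so P = ∫_{−2.0d}^{2.0d} |χ|² dz.
Since A² = 1/(d), this is the region integral divided by the full normalization integral.
Both integrals are even about z = 0, so only the z ≥ 0 halves are needed (the factors of 2 cancel). Let u = z/d; then A² and the length scale cancel, so P = ∫_{0}^{2.0} e^(-2·u) du ÷ ∫_{0}^{∞} e^(-2·u) du.
Using ∫ e^(-2·u) du = -e^(-2·u)/2, the numerator is 1/2 - e^(-4)/2 and the denominator is 1/2.
Evaluating gives P = 0.9817.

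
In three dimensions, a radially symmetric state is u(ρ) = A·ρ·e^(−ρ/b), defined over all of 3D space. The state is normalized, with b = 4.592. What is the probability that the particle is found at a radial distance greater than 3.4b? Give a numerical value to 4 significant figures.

Integrate the radial probability density 4πρ²|u|² over ρ > 3.4b.
The full normalization integral is A²·[3·π·b^5] = 1, fixing A².
Substituting t = ρ/b, A², 4π and the length scale all cancel in the ratio: P = ∫_{3.4}^{∞} t^4·e^(-2·t) dt / ∫_{0}^{∞} t^4·e^(-2·t) dt.
With ∫ t^4·e^(-2·t) dt = -(t^4/2 + t^3 + 3·t^2/2 + 3·t/2 + 3/4)·e^(-2·t) + C, the region integral is ≈ 0.144023 and the full one is 3/4.
This evaluates to P = 0.19203.

P ≈ 0.1920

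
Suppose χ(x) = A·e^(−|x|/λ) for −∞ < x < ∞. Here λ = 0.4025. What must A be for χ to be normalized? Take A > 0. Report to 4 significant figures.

A ≈ 1.576

We need A² ∫|f|² dx = 1, taking the integral from −∞ to ∞.
Recall ∫₀^∞ x^m e^(−x/β) dx = m!·β^(m+1), ∫|χ|² dx = A²·(λ).
So A² = (λ)^(−1).
Substituting λ = 0.4025 gives A² = 2.4845, so A = 1.5762.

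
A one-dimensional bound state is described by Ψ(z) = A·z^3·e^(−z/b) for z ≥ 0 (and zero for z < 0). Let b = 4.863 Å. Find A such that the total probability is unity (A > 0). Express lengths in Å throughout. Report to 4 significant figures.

A ≈ 0.001663 Å^(-7/2)

We need A² ∫|f|² dz = 1, taking the integral from 0 to ∞.
Recall ∫₀^∞ z^m e^(−z/β) dz = m!·β^(m+1), the integral (without the A² prefactor) comes out to 45·b^7/8.
So A² = (45·b^7/8)^(−1).
With b = 4.863: A² = 0.0000027641 and A = 0.0016625.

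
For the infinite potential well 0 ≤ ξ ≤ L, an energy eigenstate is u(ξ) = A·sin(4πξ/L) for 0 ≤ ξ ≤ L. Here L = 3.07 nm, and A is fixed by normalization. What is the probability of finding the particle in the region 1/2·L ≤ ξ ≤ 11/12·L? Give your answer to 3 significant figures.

P = ∫_{1/2·L}^{11/12·L} |u(ξ)|² dξ.
The normalization integral ∫|u|²dξ over the whole domain equals L/2·A², and A² cancels in the ratio.
In terms of t = ξ/L (A² and the length scale cancel between numerator and denominator), P = [∫_{1/2}^{11/12} sin(4·π·t)^2 dt] / [∫_{0}^{1} sin(4·π·t)^2 dt].
Using ∫ sin(4·π·t)^2 dt = t/2 - sin(4·π·t)·cos(4·π·t)/(8·π), the numerator is √(3)/(32·π) + 5/24 and the denominator is 1/2.
The result is P = √(3)/(16·π) + 5/12.

P ≈ 0.451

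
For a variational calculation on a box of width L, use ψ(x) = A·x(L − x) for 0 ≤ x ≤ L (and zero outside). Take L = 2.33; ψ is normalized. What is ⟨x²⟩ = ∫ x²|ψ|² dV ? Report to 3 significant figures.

⟨x²⟩ = ∫ x^2 |ψ|² dx over the full domain.
The ratio of the moment integral to the normalization integral gives ⟨x²⟩ = 2·L^2/7.
With L = 2.33, ⟨x^2⟩ = 1.551.

⟨x^2⟩ ≈ 1.55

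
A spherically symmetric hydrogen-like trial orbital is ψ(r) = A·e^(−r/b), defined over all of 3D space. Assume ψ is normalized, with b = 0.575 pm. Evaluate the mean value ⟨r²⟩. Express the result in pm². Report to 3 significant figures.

The expectation value is the |ψ|²-weighted average of r^2: ∫ r^2|ψ|² 4πr² dr.
With ∫₀^∞ r^4 e^(−αr) dr = 4!/α^5, since the A² factors cancel between numerator and denominator, ⟨r²⟩ = 3·b^2.
With b = 0.575, ⟨r^2⟩ = 0.9919.

⟨r^2⟩ ≈ 0.992 pm^2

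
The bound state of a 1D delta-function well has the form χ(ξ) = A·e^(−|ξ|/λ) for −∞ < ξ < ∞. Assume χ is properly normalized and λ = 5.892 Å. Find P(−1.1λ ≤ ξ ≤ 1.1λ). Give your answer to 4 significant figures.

P ≈ 0.8892

P = ∫_{−1.1λ}^{1.1λ} |χ(ξ)|² dξ.
Since A² = 1/(λ), this is the region integral divided by the full normalization integral.
By symmetry take twice the ξ ≥ 0 contribution in numerator and denominator; the 2's cancel. Let u = ξ/λ; then A² and the length scale cancel, so P = ∫_{0}^{1.1} e^(-2·u) du ÷ ∫_{0}^{∞} e^(-2·u) du.
Using ∫ e^(-2·u) du = -e^(-2·u)/2, the numerator is 1/2 - e^(-11/5)/2 and the denominator is 1/2.
The result is P = 0.88920.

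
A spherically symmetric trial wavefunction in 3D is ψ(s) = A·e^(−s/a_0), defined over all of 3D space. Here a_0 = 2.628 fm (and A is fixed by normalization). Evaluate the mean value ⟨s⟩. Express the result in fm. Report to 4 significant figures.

⟨s⟩ = ∫ s |ψ|² 4πs² ds over the full domain.
With ∫₀^∞ s^3 e^(−αs) ds = 3!/α^4, evaluating both integrals, ⟨s⟩ = 3·a_0/2.
With a_0 = 2.628, ⟨s⟩ = 3.9420.

⟨s⟩ ≈ 3.942 fm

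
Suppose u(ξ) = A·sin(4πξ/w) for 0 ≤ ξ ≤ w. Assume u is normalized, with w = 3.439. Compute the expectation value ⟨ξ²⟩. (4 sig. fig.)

By definition ⟨ξ²⟩ = ∫ ξ^2 |u(ξ)|² dξ.
Using sin²θ = (1 − cos 2θ)/2, the ratio of the moment integral to the normalization integral gives ⟨ξ²⟩ = -w^2/(32·π^2) + w^2/3.
Putting w = 3.439 gives 3.9048.

⟨ξ^2⟩ ≈ 3.905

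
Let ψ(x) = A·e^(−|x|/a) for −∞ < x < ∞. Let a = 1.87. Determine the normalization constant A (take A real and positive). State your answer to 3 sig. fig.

A ≈ 0.731

The normalization condition is ∫|ψ|² dx = 1 from −∞ to ∞.
Recall ∫₀^∞ x^m e^(−x/β) dx = m!·β^(m+1), carrying out the integral gives A² · a.
Setting this equal to 1 gives A² = 1/(a).
With a = 1.87: A² = 0.5348 and A = 0.7313.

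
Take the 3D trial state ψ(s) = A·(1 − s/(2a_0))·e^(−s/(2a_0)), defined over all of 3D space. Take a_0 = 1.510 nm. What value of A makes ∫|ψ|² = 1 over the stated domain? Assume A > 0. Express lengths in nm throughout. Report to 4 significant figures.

The normalization condition is ∫|ψ|² 4πs² ds = 1 from 0 to ∞.
In 3D with spherical symmetry the volume element is 4πs² ds.
With ∫₀^∞ s^4 e^(−αs) ds = 4!/α^5, ∫|ψ|² 4πs² ds = A²·(8·π·a_0^3).
So A² = (8·π·a_0^3)^(−1).
With a_0 = 1.510: A² = 0.011557 and A = 0.10750.

A ≈ 0.1075 nm^(-3/2)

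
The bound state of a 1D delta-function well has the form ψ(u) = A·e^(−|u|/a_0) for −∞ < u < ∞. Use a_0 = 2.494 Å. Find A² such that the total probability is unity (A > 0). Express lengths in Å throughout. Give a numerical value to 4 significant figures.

A^2 ≈ 0.4010 Å^(-1)

Require ∫ |ψ|² du = 1 over the whole domain.
With ψ = A·e^(−|u|/a_0), the integral evaluates to A²·[a_0].
So A² = (a_0)^(−1).
Plugging in a_0 = 2.494 yields A = 0.63322.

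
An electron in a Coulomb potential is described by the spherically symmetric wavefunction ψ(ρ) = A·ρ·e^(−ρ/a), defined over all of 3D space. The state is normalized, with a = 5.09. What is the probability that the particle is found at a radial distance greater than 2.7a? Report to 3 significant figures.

P ≈ 0.373

Integrate the radial probability density 4πρ²|ψ|² over ρ > 2.7a.
Normalization gives A² = 1/(3·π·a^5).
Let u = ρ/a; then A², 4π and the length scale all cancel, so P = ∫_{2.7}^{∞} u^4·e^(-2·u) du ÷ ∫_{0}^{∞} u^4·e^(-2·u) du.
With ∫ u^4·e^(-2·u) du = -(u^4/2 + u^3 + 3·u^2/2 + 3·u/2 + 3/4)·e^(-2·u) + C, the region integral is ≈ 0.27998 and the full one is 3/4.
This evaluates to P = 0.3733.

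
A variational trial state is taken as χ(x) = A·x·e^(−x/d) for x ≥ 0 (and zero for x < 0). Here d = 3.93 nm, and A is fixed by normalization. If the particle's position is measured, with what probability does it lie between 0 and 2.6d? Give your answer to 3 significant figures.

P = ∫_{0}^{2.6d} |χ(x)|² dx.
Since A² = 1/(d^3/4), this is the region integral divided by the full normalization integral.
In terms of u = x/d (A² and the length scale cancel between numerator and denominator), P = [∫_{0}^{2.6} u^2·e^(-2·u) du] / [∫_{0}^{∞} u^2·e^(-2·u) du].
An antiderivative of u^2·e^(-2·u) is -(2·u^2 + 2·u + 1)·e^(-2·u)/4; evaluating from 0 to 2.6 gives 1/4 - 493·e^(-26/5)/100, while the full integral is 1/4.
Evaluating gives P = 0.8912.

P ≈ 0.891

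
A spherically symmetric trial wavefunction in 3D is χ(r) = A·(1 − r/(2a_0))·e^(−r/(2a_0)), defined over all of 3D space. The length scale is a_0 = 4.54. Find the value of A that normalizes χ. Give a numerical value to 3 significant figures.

A ≈ 0.0206

Normalization requires ∫|χ|² 4πr² dr = 1, integrated from 0 to ∞.
(Spherical symmetry: dV = 4πr² dr.)
Using ∫₀^∞ rⁿ e^(−αr) dr = n!/αⁿ⁺¹, with χ = A·(1 − r/(2a_0))·e^(−r/(2a_0)), the integral evaluates to A²·[8·π·a_0^3].
Substituting a_0 = 4.54 gives A² = 0.0004252, so A = 0.02062.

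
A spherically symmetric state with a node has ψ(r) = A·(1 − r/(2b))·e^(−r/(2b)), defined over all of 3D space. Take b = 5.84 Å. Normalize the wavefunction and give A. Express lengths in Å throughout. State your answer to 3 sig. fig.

A ≈ 0.0141 Å^(-3/2)

Normalization requires ∫|ψ|² 4πr² dr = 1, integrated from 0 to ∞.
With ∫₀^∞ r^4 e^(−αr) dr = 4!/α^5, ∫|ψ|² 4πr² dr = A²·(8·π·b^3).
Setting this equal to 1 gives A² = 1/(8·π·b^3).
Plugging in b = 5.84 yields A = 0.01413.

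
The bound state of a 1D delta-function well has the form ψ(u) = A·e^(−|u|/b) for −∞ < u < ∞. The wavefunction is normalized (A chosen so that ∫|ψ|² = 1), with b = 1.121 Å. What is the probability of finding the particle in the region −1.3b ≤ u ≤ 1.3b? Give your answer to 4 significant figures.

The probability is P = ∫ |ψ|² du over [−1.3b, 1.3b].
Since A² = 1/(b), this is the region integral divided by the full normalization integral.
Both integrals are even about u = 0, so only the u ≥ 0 halves are needed (the factors of 2 cancel). In terms of t = u/b (A² and the length scale cancel between numerator and denominator), P = [∫_{0}^{1.3} e^(-2·t) dt] / [∫_{0}^{∞} e^(-2·t) dt].
An antiderivative of e^(-2·t) is -e^(-2·t)/2; evaluating from 0 to 1.3 gives 1/2 - e^(-13/5)/2, while the full integral is 1/2.
This works out to P = 0.92573.

P ≈ 0.9257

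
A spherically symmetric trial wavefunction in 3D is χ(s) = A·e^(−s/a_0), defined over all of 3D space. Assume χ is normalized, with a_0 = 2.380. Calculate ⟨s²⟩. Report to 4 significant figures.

The expectation value is the |χ|²-weighted average of s^2: ∫ s^2|χ|² 4πs² ds.
With ∫₀^∞ s^4 e^(−αs) ds = 4!/α^5, since the A² factors cancel between numerator and denominator, ⟨s²⟩ = 3·a_0^2.
Putting a_0 = 2.380 gives 16.993.

⟨s^2⟩ ≈ 16.99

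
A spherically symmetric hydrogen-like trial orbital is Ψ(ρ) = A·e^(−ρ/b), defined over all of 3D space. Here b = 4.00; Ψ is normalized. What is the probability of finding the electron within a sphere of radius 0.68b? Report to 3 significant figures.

P ≈ 0.157

P = ∫ |Ψ|² 4πρ² dρ over ρ ≤ 0.68b.
Normalization gives A² = 1/(π·b^3).
In terms of u = ρ/b (A², 4π and the length scale all cancel between numerator and denominator), P = [∫_{0}^{0.68} u^2·e^(-2·u) du] / [∫_{0}^{∞} u^2·e^(-2·u) du].
An antiderivative of u^2·e^(-2·u) is -(2·u^2 + 2·u + 1)·e^(-2·u)/4; evaluating from 0 to 0.68 gives 1/4 - 2053·e^(-34/25)/2500, while the full integral is 1/4.
The region integral divided by the full integral gives P = 0.1569.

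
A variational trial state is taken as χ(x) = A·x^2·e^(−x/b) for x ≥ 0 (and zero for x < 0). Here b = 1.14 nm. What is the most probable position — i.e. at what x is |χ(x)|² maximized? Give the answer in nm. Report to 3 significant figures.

x ≈ 2.28 nm

The maximum of |χ(x)|² occurs where its derivative vanishes.
This gives x = 2·b.
With b = 1.14, the most probable position is 2.280 nm.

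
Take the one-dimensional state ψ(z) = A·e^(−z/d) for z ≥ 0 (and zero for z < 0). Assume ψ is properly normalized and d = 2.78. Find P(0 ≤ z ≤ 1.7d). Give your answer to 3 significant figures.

P ≈ 0.967

The probability is P = ∫ |ψ|² dz over [0, 1.7d].
With A² fixed by ∫|ψ|² = 1, i.e. A² = (d/2)^(−1), substitute and integrate.
Let u = z/d; then A² and the length scale cancel, so P = ∫_{0}^{1.7} e^(-2·u) du ÷ ∫_{0}^{∞} e^(-2·u) du.
With ∫ e^(-2·u) du = -e^(-2·u)/2 + C, the region integral is 1/2 - e^(-17/5)/2 and the full one is 1/2.
The result is P = 0.9666.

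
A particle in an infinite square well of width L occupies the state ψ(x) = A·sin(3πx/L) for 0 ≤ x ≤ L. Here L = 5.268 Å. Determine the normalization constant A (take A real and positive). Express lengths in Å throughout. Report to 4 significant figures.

We need A² ∫|f|² dx = 1, taking the integral from 0 to L.
Carrying out the integral gives A² · L/2.
Setting this equal to 1 gives A² = 1/(L/2).
Plugging in L = 5.268 yields A = 0.61616.

A ≈ 0.6162 Å^(-1/2)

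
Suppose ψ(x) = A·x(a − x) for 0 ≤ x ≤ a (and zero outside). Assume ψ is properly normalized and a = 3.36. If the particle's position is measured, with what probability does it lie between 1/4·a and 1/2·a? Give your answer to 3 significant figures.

P ≈ 0.396

The probability is P = ∫ |ψ|² dx over [1/4·a, 1/2·a].
The normalization integral ∫|ψ|²dx over the whole domain equals a^5/30·A², and A² cancels in the ratio.
Substituting u = x/a, A² and the length scale cancel in the ratio: P = ∫_{1/4}^{1/2} u^2·(1 - u)^2 du / ∫_{0}^{1} u^2·(1 - u)^2 du.
An antiderivative of u^2·(1 - u)^2 is u^3·(6·u^2 - 15·u + 10)/30; evaluating from 1/4 to 1/2 gives ≈ 0.013216, while the full integral is 1/30.
The result is P = 203/512.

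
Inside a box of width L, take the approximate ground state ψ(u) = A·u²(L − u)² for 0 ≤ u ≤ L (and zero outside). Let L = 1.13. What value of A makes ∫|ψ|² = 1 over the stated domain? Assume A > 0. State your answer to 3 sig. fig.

A ≈ 14.5

We need A² ∫|f|² du = 1, taking the integral from 0 to L.
Expanding the polynomial and integrating term by term, ∫|ψ|² du = A²·(L^9/630).
Setting this equal to 1 gives A² = 1/(L^9/630).
With L = 1.13: A² = 209.7 and A = 14.48.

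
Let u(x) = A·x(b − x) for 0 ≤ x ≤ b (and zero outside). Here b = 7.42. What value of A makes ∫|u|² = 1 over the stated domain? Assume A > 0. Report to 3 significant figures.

Normalization requires ∫|u|² dx = 1, integrated from 0 to b.
∫|u|² dx = A²·(b^5/30).
So A² = (b^5/30)^(−1).
With b = 7.42: A² = 0.001334 and A = 0.03652.

A ≈ 0.0365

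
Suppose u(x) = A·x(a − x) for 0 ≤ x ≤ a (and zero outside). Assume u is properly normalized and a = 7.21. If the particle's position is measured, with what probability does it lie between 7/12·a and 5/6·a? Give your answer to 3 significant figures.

|u|² is the probability density, so P = ∫_{7/12·a}^{5/6·a} |u|² dx.
The normalization integral ∫|u|²dx over the whole domain equals a^5/30·A², and A² cancels in the ratio.
Substituting t = x/a, A² and the length scale cancel in the ratio: P = ∫_{7/12}^{5/6} t^2·(1 - t)^2 dt / ∫_{0}^{1} t^2·(1 - t)^2 dt.
Using ∫ t^2·(1 - t)^2 dt = t^3·(6·t^2 - 15·t + 10)/30, the numerator is ≈ 0.010371 and the denominator is 1/30.
The result is P = 0.3111.

P ≈ 0.311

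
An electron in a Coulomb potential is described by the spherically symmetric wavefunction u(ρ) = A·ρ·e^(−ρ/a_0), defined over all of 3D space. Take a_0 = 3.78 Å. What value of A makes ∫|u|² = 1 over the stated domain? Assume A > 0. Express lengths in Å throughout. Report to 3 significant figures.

A ≈ 0.0117 Å^(-5/2)

Normalization requires ∫|u|² 4πρ² dρ = 1, integrated from 0 to ∞.
Using ∫₀^∞ ρⁿ e^(−αρ) dρ = n!/αⁿ⁺¹, with u = A·ρ·e^(−ρ/a_0), the integral evaluates to A²·[3·π·a_0^5].
Plugging in a_0 = 3.78 yields A = 0.01173.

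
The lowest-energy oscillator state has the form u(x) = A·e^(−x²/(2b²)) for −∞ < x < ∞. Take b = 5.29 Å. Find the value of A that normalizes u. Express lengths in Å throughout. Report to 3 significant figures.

We need A² ∫|f|² dx = 1, taking the integral from −∞ to ∞.
The integral (without the A² prefactor) comes out to √(π)·b.
So A² = (√(π)·b)^(−1).
Plugging in b = 5.29 yields A = 0.3266.

A ≈ 0.327 Å^(-1/2)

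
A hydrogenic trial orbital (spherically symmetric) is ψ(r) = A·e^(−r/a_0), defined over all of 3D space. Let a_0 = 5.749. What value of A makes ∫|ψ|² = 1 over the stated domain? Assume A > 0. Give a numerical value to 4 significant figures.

Normalization requires ∫|ψ|² 4πr² dr = 1, integrated from 0 to ∞.
The angular integral contributes 4π, leaving ∫₀^∞ r²|ψ|² dr.
Recall ∫₀^∞ r^m e^(−r/β) dr = m!·β^(m+1), carrying out the integral gives A² · π·a_0^3.
So A² = (π·a_0^3)^(−1).
Plugging in a_0 = 5.749 yields A = 0.040930.

A ≈ 0.04093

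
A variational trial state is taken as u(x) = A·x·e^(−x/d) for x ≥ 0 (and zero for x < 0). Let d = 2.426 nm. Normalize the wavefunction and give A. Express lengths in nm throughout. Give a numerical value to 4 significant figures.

Require ∫ |u|² dx = 1 over the whole domain.
With u = A·x·e^(−x/d), the integral evaluates to A²·[d^3/4].
Substituting d = 2.426 gives A² = 0.28015, so A = 0.52929.

A ≈ 0.5293 nm^(-3/2)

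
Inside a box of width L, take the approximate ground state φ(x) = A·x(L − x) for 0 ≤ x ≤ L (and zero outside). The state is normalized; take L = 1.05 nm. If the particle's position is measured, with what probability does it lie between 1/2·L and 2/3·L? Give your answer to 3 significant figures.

P = ∫_{1/2·L}^{2/3·L} |φ(x)|² dx.
The normalization integral ∫|φ|²dx over the whole domain equals L^5/30·A², and A² cancels in the ratio.
In terms of u = x/L (A² and the length scale cancel between numerator and denominator), P = [∫_{1/2}^{2/3} u^2·(1 - u)^2 du] / [∫_{0}^{1} u^2·(1 - u)^2 du].
With ∫ u^2·(1 - u)^2 du = u^3·(6·u^2 - 15·u + 10)/30 + C, the region integral is 47/4860 and the full one is 1/30.
Evaluating gives P = 47/162.

P ≈ 0.290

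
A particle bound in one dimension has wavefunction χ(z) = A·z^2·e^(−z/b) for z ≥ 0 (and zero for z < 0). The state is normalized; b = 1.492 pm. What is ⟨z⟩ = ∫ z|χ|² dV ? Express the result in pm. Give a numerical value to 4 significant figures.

The expectation value is the |χ|²-weighted average of z: ∫ z|χ|² dz.
Recall ∫₀^∞ z^m e^(−z/β) dz = m!·β^(m+1), evaluating both integrals, ⟨z⟩ = 5·b/2.
Putting b = 1.492 gives 3.7300.

⟨z⟩ ≈ 3.730 pm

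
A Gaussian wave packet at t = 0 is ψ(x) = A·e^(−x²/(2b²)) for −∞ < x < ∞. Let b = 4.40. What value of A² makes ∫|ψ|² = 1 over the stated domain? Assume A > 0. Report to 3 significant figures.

A^2 ≈ 0.128

Require ∫ |ψ|² dx = 1 over the whole domain.
∫|ψ|² dx = A²·(√(π)·b).
So A² = (√(π)·b)^(−1).
Plugging in b = 4.40 yields A = 0.3581.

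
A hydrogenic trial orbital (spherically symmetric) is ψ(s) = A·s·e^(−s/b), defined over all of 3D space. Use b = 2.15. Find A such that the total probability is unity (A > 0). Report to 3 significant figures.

A ≈ 0.0481

Normalization requires ∫|ψ|² 4πs² ds = 1, integrated from 0 to ∞.
(Spherical symmetry: dV = 4πs² ds.)
Recall ∫₀^∞ s^m e^(−s/β) ds = m!·β^(m+1), ∫|ψ|² 4πs² ds = A²·(3·π·b^5).
With b = 2.15: A² = 0.002310 and A = 0.04806.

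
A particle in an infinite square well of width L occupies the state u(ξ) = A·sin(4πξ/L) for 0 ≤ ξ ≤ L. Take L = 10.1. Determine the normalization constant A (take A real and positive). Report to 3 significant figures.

A ≈ 0.445

The normalization condition is ∫|u|² dξ = 1 from 0 to L.
Using sin²θ = (1 − cos 2θ)/2, the integral (without the A² prefactor) comes out to L/2.
Setting this equal to 1 gives A² = 1/(L/2).
Substituting L = 10.1 gives A² = 0.1980, so A = 0.4450.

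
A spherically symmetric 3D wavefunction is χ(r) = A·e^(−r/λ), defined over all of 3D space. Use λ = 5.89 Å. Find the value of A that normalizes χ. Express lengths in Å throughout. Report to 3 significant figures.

A ≈ 0.0395 Å^(-3/2)

We need A² ∫|f|² 4πr² dr = 1, taking the integral from 0 to ∞.
In 3D with spherical symmetry the volume element is 4πr² dr.
With ∫₀^∞ r^2 e^(−αr) dr = 2!/α^3, carrying out the integral gives A² · π·λ^3.
Setting this equal to 1 gives A² = 1/(π·λ^3).
Substituting λ = 5.89 gives A² = 0.001558, so A = 0.03947.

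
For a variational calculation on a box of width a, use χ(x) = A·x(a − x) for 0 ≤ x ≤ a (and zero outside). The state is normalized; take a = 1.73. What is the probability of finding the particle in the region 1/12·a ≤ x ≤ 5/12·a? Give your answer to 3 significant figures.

|χ|² is the probability density, so P = ∫_{1/12·a}^{5/12·a} |χ|² dx.
With A² fixed by ∫|χ|² = 1, i.e. A² = (a^5/30)^(−1), substitute and integrate.
Substituting u = x/a, A² and the length scale cancel in the ratio: P = ∫_{1/12}^{5/12} u^2·(1 - u)^2 du / ∫_{0}^{1} u^2·(1 - u)^2 du.
With ∫ u^2·(1 - u)^2 du = u^3·(6·u^2 - 15·u + 10)/30 + C, the region integral is ≈ 0.011384 and the full one is 1/30.
This works out to P = 0.3415.

P ≈ 0.342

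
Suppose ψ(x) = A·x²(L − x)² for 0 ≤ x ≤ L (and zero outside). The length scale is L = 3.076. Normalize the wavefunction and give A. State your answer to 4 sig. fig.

The normalization condition is ∫|ψ|² dx = 1 from 0 to L.
Expanding the polynomial and integrating term by term, with ψ = A·x²(L − x)², the integral evaluates to A²·[L^9/630].
Plugging in L = 3.076 yields A = 0.15986.

A ≈ 0.1599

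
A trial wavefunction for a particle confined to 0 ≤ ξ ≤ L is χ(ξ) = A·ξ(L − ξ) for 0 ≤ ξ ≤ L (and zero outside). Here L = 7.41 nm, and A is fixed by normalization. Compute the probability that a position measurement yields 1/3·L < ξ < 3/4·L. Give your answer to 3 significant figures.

|χ|² is the probability density, so P = ∫_{1/3·L}^{3/4·L} |χ|² dξ.
Since A² = 1/(L^5/30), this is the region integral divided by the full normalization integral.
Substituting u = ξ/L, A² and the length scale cancel in the ratio: P = ∫_{1/3}^{3/4} u^2·(1 - u)^2 du / ∫_{0}^{1} u^2·(1 - u)^2 du.
With ∫ u^2·(1 - u)^2 du = u^3·(6·u^2 - 15·u + 10)/30 + C, the region integral is ≈ 0.022887 and the full one is 1/30.
Taking the ratio, P = 0.6866.

P ≈ 0.687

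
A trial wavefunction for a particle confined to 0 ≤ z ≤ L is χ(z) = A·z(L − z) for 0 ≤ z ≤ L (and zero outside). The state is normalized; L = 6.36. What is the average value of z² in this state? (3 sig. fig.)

⟨z²⟩ = ∫ z^2 |χ|² dz over the full domain.
The ratio of the moment integral to the normalization integral gives ⟨z²⟩ = 2·L^2/7.
With L = 6.36, ⟨z^2⟩ = 11.56.

⟨z^2⟩ ≈ 11.6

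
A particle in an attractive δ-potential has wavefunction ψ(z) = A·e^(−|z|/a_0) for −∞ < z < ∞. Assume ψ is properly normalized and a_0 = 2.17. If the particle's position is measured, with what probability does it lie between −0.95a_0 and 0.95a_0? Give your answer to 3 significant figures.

P = ∫_{−0.95a_0}^{0.95a_0} |ψ(z)|² dz.
With A² fixed by ∫|ψ|² = 1, i.e. A² = (a_0)^(−1), substitute and integrate.
By symmetry take twice the z ≥ 0 contribution in numerator and denominator; the 2's cancel. In terms of u = z/a_0 (A² and the length scale cancel between numerator and denominator), P = [∫_{0}^{0.95} e^(-2·u) du] / [∫_{0}^{∞} e^(-2·u) du].
Using ∫ e^(-2·u) du = -e^(-2·u)/2, the numerator is 1/2 - e^(-19/10)/2 and the denominator is 1/2.
Evaluating gives P = 0.8504.

P ≈ 0.850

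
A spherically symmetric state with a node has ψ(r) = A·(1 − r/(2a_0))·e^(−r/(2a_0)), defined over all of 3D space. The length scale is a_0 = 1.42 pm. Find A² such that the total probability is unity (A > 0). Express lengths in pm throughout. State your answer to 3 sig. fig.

A^2 ≈ 0.0139 pm^(-3)

We need A² ∫|f|² 4πr² dr = 1, taking the integral from 0 to ∞.
∫|ψ|² 4πr² dr = A²·(8·π·a_0^3).
Substituting a_0 = 1.42 gives A² = 0.01390, so A = 0.1179.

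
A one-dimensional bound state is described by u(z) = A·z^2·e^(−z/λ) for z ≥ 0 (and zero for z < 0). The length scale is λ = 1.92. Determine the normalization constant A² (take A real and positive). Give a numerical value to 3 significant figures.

We need A² ∫|f|² dz = 1, taking the integral from 0 to ∞.
With ∫₀^∞ z^4 e^(−αz) dz = 4!/α^5, with u = A·z^2·e^(−z/λ), the integral evaluates to A²·[3·λ^5/4].
Hence A² = 1/[3·λ^5/4].
Plugging in λ = 1.92 yields A = 0.2261.

A^2 ≈ 0.0511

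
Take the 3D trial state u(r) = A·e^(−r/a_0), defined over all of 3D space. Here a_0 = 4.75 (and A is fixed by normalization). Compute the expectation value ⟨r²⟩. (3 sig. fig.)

⟨r^2⟩ ≈ 67.7

⟨r²⟩ = ∫ r^2 |u|² 4πr² dr over the full domain.
Recall ∫₀^∞ r^m e^(−r/β) dr = m!·β^(m+1), evaluating both integrals, ⟨r²⟩ = 3·a_0^2.
Putting a_0 = 4.75 gives 67.69.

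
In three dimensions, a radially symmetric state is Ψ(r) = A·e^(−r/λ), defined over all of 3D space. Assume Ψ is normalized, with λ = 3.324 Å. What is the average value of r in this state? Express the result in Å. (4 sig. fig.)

By definition ⟨r⟩ = ∫ r |Ψ(r)|² 4πr² dr.
Recall ∫₀^∞ r^m e^(−r/β) dr = m!·β^(m+1), evaluating both integrals, ⟨r⟩ = 3·λ/2.
With λ = 3.324, ⟨r⟩ = 4.9860.

⟨r⟩ ≈ 4.986 Å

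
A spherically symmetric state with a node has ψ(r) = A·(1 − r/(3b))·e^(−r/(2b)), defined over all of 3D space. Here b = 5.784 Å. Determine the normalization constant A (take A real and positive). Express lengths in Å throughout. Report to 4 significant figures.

A ≈ 0.02484 Å^(-3/2)

We need A² ∫|f|² 4πr² dr = 1, taking the integral from 0 to ∞.
The integral (without the A² prefactor) comes out to 8·π·b^3/3.
Hence A² = 1/[8·π·b^3/3].
With b = 5.784: A² = 0.00061687 and A = 0.024837.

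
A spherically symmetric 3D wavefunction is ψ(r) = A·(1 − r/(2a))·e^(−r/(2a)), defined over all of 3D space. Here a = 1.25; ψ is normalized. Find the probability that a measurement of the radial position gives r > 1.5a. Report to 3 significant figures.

P ≈ 0.950

P = ∫ |ψ|² 4πr² dr over r > 1.5a.
Normalization gives A² = 1/(8·π·a^3).
Substituting u = r/a, A², 4π and the length scale all cancel in the ratio: P = ∫_{1.5}^{∞} u^2·(1 - u/2)^2·e^(-u) du / ∫_{0}^{∞} u^2·(1 - u/2)^2·e^(-u) du.
Using ∫ u^2·(1 - u/2)^2·e^(-u) du = -(u^4/4 + u^2 + 2·u + 2)·e^(-u), the numerator is 545·e^(-3/2)/64 and the denominator is 2.
Taking the ratio yields P = 0.9500.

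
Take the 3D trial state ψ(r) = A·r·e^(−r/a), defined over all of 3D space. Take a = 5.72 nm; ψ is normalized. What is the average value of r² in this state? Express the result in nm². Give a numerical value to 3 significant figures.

⟨r²⟩ = ∫ r^2 |ψ|² 4πr² dr over the full domain.
Evaluating both integrals, ⟨r²⟩ = 15·a^2/2.
With a = 5.72, ⟨r^2⟩ = 245.4.

⟨r^2⟩ ≈ 245 nm^2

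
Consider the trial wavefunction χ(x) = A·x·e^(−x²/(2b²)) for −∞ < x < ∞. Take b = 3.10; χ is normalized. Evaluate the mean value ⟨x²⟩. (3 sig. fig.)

⟨x^2⟩ ≈ 14.4

The expectation value is the |χ|²-weighted average of x^2: ∫ x^2|χ|² dx.
Using the Gaussian integral ∫_{−∞}^{∞} e^(−αx²) dx = √(π/α), since the A² factors cancel between numerator and denominator, ⟨x²⟩ = 3·b^2/2.
With b = 3.10, ⟨x^2⟩ = 14.42.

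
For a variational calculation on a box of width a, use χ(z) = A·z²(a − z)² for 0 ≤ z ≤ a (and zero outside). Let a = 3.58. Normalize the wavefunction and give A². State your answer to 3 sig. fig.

A^2 ≈ 0.00652

The normalization condition is ∫|χ|² dz = 1 from 0 to a.
Expanding the polynomial and integrating term by term, the integral (without the A² prefactor) comes out to a^9/630.
Setting this equal to 1 gives A² = 1/(a^9/630).
With a = 3.58: A² = 0.006522 and A = 0.08076.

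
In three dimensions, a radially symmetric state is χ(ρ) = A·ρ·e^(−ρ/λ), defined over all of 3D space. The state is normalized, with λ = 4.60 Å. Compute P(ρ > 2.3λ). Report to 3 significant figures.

P ≈ 0.513

Integrate the radial probability density 4πρ²|χ|² over ρ > 2.3λ.
A² is fixed by ∫₀^∞ 4πρ²|χ|² dρ = 1, i.e. A² = (3·π·λ^5)^(−1).
Let u = ρ/λ; then A², 4π and the length scale all cancel, so P = ∫_{2.3}^{∞} u^4·e^(-2·u) du ÷ ∫_{0}^{∞} u^4·e^(-2·u) du.
Using ∫ u^4·e^(-2·u) du = -(u^4/2 + u^3 + 3·u^2/2 + 3·u/2 + 3/4)·e^(-2·u), the numerator is ≈ 0.38493 and the denominator is 3/4.
The region integral divided by the full integral gives P = 0.5132.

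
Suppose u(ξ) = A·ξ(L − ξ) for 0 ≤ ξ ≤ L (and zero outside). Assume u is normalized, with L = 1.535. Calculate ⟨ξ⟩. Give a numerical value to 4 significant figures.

⟨ξ⟩ = ∫ ξ |u|² dξ over the full domain.
Since the A² factors cancel between numerator and denominator, ⟨ξ⟩ = L/2.
Putting L = 1.535 gives 0.76750.

⟨ξ⟩ ≈ 0.7675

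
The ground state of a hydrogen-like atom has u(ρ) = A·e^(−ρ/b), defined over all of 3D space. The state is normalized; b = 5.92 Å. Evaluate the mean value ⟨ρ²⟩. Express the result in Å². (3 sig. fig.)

The expectation value is the |u|²-weighted average of ρ^2: ∫ ρ^2|u|² 4πρ² dρ.
Using ∫₀^∞ ρⁿ e^(−αρ) dρ = n!/αⁿ⁺¹, since the A² factors cancel between numerator and denominator, ⟨ρ²⟩ = 3·b^2.
With b = 5.92, ⟨ρ^2⟩ = 105.1.

⟨ρ^2⟩ ≈ 105 Å^2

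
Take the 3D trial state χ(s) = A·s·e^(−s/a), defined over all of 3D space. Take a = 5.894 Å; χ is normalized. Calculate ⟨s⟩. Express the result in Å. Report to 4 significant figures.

⟨s⟩ ≈ 14.74 Å

⟨s⟩ = ∫ s |χ|² 4πs² ds over the full domain.
Using ∫₀^∞ sⁿ e^(−αs) ds = n!/αⁿ⁺¹, the ratio of the moment integral to the normalization integral gives ⟨s⟩ = 5·a/2.
Putting a = 5.894 gives 14.735.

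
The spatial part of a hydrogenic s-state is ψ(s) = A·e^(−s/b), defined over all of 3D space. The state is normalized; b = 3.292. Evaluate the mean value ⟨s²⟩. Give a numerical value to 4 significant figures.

By definition ⟨s²⟩ = ∫ s^2 |ψ(s)|² 4πs² ds.
With ∫₀^∞ s^4 e^(−αs) ds = 4!/α^5, the ratio of the moment integral to the normalization integral gives ⟨s²⟩ = 3·b^2.
With b = 3.292, ⟨s^2⟩ = 32.512.

⟨s^2⟩ ≈ 32.51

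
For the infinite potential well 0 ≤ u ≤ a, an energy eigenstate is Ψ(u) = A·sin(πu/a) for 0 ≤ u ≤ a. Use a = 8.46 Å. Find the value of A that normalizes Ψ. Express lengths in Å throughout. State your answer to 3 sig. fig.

A ≈ 0.486 Å^(-1/2)

We need A² ∫|f|² du = 1, taking the integral from 0 to a.
Using sin²θ = (1 − cos 2θ)/2, with Ψ = A·sin(πu/a), the integral evaluates to A²·[a/2].
Hence A² = 1/[a/2].
Plugging in a = 8.46 yields A = 0.4862.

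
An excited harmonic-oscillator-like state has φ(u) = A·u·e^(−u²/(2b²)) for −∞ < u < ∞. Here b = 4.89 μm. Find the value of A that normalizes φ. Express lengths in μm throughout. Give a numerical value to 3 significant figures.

A ≈ 0.0982 μm^(-3/2)

We need A² ∫|f|² du = 1, taking the integral from −∞ to ∞.
Differentiating ∫e^(−αu²) du = √(π/α) under α to get the higher moments, with φ = A·u·e^(−u²/(2b²)), the integral evaluates to A²·[√(π)·b^3/2].
Plugging in b = 4.89 yields A = 0.09823.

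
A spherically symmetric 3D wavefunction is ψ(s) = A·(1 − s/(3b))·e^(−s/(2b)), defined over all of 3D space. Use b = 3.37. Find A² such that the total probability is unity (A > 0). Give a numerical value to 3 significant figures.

Normalization requires ∫|ψ|² 4πs² ds = 1, integrated from 0 to ∞.
Carrying out the integral gives A² · 8·π·b^3/3.
With b = 3.37: A² = 0.003119 and A = 0.05585.

A^2 ≈ 0.00312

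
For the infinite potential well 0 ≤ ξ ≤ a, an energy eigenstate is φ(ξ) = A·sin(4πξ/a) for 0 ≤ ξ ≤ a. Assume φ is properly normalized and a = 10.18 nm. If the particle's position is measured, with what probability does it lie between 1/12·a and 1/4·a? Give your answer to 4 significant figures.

P ≈ 0.2011

|φ|² is the probability density, so P = ∫_{1/12·a}^{1/4·a} |φ|² dξ.
The normalization integral ∫|φ|²dξ over the whole domain equals a/2·A², and A² cancels in the ratio.
Let u = ξ/a; then A² and the length scale cancel, so P = ∫_{1/12}^{1/4} sin(4·π·u)^2 du ÷ ∫_{0}^{1} sin(4·π·u)^2 du.
An antiderivative of sin(4·π·u)^2 is u/2 - sin(4·π·u)·cos(4·π·u)/(8·π); evaluating from 1/12 to 1/4 gives √(3)/(32·π) + 1/12, while the full integral is 1/2.
This works out to P = (√(3)/16 + π/6)/π.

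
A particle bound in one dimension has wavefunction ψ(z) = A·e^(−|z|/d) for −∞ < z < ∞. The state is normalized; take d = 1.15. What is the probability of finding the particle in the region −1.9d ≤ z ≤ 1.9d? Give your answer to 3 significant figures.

P = ∫_{−1.9d}^{1.9d} |ψ(z)|² dz.
Since A² = 1/(d), this is the region integral divided by the full normalization integral.
Both integrals are even about z = 0, so only the z ≥ 0 halves are needed (the factors of 2 cancel). Substituting u = z/d, A² and the length scale cancel in the ratio: P = ∫_{0}^{1.9} e^(-2·u) du / ∫_{0}^{∞} e^(-2·u) du.
With ∫ e^(-2·u) du = -e^(-2·u)/2 + C, the region integral is 1/2 - e^(-19/5)/2 and the full one is 1/2.
The result is P = 0.9776.

P ≈ 0.978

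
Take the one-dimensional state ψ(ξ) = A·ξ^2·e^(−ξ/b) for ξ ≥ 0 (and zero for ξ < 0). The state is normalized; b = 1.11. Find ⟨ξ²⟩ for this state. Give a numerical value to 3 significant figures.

⟨ξ²⟩ = ∫ ξ^2 |ψ|² dξ over the full domain.
Recall ∫₀^∞ ξ^m e^(−ξ/β) dξ = m!·β^(m+1), the ratio of the moment integral to the normalization integral gives ⟨ξ²⟩ = 15·b^2/2.
Putting b = 1.11 gives 9.241.

⟨ξ^2⟩ ≈ 9.24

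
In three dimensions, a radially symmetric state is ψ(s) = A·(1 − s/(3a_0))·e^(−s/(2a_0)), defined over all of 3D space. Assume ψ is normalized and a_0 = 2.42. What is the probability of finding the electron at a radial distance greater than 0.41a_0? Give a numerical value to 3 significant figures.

P = ∫ |ψ|² 4πs² ds over s > 0.41a_0.
A² is fixed by ∫₀^∞ 4πs²|ψ|² ds = 1, i.e. A² = (8·π·a_0^3/3)^(−1).
Substituting u = s/a_0, A², 4π and the length scale all cancel in the ratio: P = ∫_{0.41}^{∞} u^2·(1 - u/3)^2·e^(-u) du / ∫_{0}^{∞} u^2·(1 - u/3)^2·e^(-u) du.
Using ∫ u^2·(1 - u/3)^2·e^(-u) du = (-u^4 + 2·u^3 - 3·u^2 - 6·u - 6)·e^(-u)/9, the numerator is ≈ 0.65294 and the denominator is 2/3.
Taking the ratio yields P = 0.9794.

P ≈ 0.979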